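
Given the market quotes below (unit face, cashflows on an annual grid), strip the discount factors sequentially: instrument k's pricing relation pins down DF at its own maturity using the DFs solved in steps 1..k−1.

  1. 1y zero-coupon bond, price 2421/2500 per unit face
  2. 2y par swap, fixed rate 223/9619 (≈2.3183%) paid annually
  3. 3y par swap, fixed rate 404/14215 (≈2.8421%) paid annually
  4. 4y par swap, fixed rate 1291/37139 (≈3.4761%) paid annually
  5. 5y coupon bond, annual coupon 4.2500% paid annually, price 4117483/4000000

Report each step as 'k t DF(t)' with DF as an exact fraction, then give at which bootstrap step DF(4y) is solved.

step 1 [1y] zero: DF = P = 2421/2500 ≈ 0.968400
step 2 [2y] swap r/1=223/9619: DF=(1 − 223/9619·(0.968400))/(1+223/9619) = 4777/5000 ≈ 0.955400
step 3 [3y] swap r/1=404/14215: DF=(1 − 404/14215·(0.968400+0.955400))/(1+404/14215) = 1149/1250 ≈ 0.919200
step 4 [4y] swap r/1=1291/37139: DF=(1 − 1291/37139·(0.968400+0.955400+0.919200))/(1+1291/37139) = 8709/10000 ≈ 0.870900
step 5 [5y] bond c/1=17/400: DF=(4117483/4000000 − 17/400·(0.968400+0.955400+0.919200+0.870900))/(1+17/400) = 209/250 ≈ 0.836000

1 1 2421/2500
2 2 4777/5000
3 3 1149/1250
4 4 8709/10000
5 5 209/250
DF(4y) is solved at step 4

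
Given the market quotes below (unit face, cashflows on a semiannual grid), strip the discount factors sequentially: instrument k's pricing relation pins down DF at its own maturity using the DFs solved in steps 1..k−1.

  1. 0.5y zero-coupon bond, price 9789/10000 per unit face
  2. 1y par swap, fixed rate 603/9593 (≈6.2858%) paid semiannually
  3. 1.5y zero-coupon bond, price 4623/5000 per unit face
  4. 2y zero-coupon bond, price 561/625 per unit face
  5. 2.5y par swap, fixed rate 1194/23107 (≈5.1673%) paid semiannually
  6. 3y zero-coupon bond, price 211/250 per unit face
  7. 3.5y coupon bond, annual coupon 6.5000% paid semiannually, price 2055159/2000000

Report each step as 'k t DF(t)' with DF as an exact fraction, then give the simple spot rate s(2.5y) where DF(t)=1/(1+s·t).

step 1 [0.5y] zero: DF = P = 9789/10000 ≈ 0.978900
step 2 [1y] swap r/2=603/19186: DF=(1 − 603/19186·(0.978900))/(1+603/19186) = 9397/10000 ≈ 0.939700
step 3 [1.5y] zero: DF = P = 4623/5000 ≈ 0.924600
step 4 [2y] zero: DF = P = 561/625 ≈ 0.897600
step 5 [2.5y] swap r/2=597/23107: DF=(1 − 597/23107·(0.978900+0.939700+0.924600+0.897600))/(1+597/23107) = 4403/5000 ≈ 0.880600
step 6 [3y] zero: DF = P = 211/250 ≈ 0.844000
step 7 [3.5y] bond c/2=13/400: DF=(2055159/2000000 − 13/400·(0.978900+0.939700+0.924600+0.897600+0.880600+0.844000))/(1+13/400) = 1029/1250 ≈ 0.823200

1 1/2 9789/10000
2 1 9397/10000
3 3/2 4623/5000
4 2 561/625
5 5/2 4403/5000
6 3 211/250
7 7/2 1029/1250
s(2.5y) = (1/(4403/5000) − 1)/(5/2) = 1194/22015 ≈ 5.4236%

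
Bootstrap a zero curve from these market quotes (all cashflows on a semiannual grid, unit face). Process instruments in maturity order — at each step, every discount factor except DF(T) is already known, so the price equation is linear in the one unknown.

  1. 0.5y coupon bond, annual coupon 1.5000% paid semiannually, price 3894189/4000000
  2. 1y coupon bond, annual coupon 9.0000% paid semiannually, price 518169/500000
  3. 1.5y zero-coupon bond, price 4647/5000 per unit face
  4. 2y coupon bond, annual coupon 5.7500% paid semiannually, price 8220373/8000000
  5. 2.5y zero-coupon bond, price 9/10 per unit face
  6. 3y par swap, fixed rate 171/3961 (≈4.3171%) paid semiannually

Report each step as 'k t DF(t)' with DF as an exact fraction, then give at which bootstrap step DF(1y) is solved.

1 1/2 9663/10000
2 1 9501/10000
3 3/2 4647/5000
4 2 9193/10000
5 5/2 9/10
6 3 8803/10000
DF(1y) is solved at step 2

step 1 [0.5y] bond c/2=3/400: DF=(3894189/4000000 − 3/400·(0))/(1+3/400) = 9663/10000 ≈ 0.966300
step 2 [1y] bond c/2=9/200: DF=(518169/500000 − 9/200·(0.966300))/(1+9/200) = 9501/10000 ≈ 0.950100
step 3 [1.5y] zero: DF = P = 4647/5000 ≈ 0.929400
step 4 [2y] bond c/2=23/800: DF=(8220373/8000000 − 23/800·(0.966300+0.950100+0.929400))/(1+23/800) = 9193/10000 ≈ 0.919300
step 5 [2.5y] zero: DF = P = 9/10 ≈ 0.900000
step 6 [3y] swap r/2=171/7922: DF=(1 − 171/7922·(0.966300+0.950100+0.929400+0.919300+0.900000))/(1+171/7922) = 8803/10000 ≈ 0.880300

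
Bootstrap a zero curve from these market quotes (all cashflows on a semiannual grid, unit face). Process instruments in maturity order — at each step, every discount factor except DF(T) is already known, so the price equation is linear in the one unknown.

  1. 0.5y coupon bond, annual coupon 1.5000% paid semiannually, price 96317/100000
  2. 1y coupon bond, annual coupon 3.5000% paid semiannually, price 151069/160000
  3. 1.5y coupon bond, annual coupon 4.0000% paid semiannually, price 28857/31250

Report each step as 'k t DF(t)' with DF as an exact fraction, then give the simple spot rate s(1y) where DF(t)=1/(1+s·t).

step 1 [0.5y] bond c/2=3/400: DF=(96317/100000 − 3/400·(0))/(1+3/400) = 239/250 ≈ 0.956000
step 2 [1y] bond c/2=7/400: DF=(151069/160000 − 7/400·(0.956000))/(1+7/400) = 1823/2000 ≈ 0.911500
step 3 [1.5y] bond c/2=1/50: DF=(28857/31250 − 1/50·(0.956000+0.911500))/(1+1/50) = 8687/10000 ≈ 0.868700

1 1/2 239/250
2 1 1823/2000
3 3/2 8687/10000
s(1y) = (1/(1823/2000) − 1)/(1) = 177/1823 ≈ 9.7093%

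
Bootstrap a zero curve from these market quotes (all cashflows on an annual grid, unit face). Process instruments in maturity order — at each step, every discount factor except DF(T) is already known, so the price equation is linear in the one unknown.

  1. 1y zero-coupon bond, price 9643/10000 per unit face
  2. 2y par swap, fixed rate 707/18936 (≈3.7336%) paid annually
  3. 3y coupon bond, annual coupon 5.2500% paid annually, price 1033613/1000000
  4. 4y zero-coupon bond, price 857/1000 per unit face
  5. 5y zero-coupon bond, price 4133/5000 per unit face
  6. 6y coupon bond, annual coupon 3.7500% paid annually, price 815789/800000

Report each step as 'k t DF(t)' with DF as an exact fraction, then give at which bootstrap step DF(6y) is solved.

1 1 9643/10000
2 2 9293/10000
3 3 2219/2500
4 4 857/1000
5 5 4133/5000
6 6 1643/2000
DF(6y) is solved at step 6

step 1 [1y] zero: DF = P = 9643/10000 ≈ 0.964300
step 2 [2y] swap r/1=707/18936: DF=(1 − 707/18936·(0.964300))/(1+707/18936) = 9293/10000 ≈ 0.929300
step 3 [3y] bond c/1=21/400: DF=(1033613/1000000 − 21/400·(0.964300+0.929300))/(1+21/400) = 2219/2500 ≈ 0.887600
step 4 [4y] zero: DF = P = 857/1000 ≈ 0.857000
step 5 [5y] zero: DF = P = 4133/5000 ≈ 0.826600
step 6 [6y] bond c/1=3/80: DF=(815789/800000 − 3/80·(0.964300+0.929300+0.887600+0.857000+0.826600))/(1+3/80) = 1643/2000 ≈ 0.821500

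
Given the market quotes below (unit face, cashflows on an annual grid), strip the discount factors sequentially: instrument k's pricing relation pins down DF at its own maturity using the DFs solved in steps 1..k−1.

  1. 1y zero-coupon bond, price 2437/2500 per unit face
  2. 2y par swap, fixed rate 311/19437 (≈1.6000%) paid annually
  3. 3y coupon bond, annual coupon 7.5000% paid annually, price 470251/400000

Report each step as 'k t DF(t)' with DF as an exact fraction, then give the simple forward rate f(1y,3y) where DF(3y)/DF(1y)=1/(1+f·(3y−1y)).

step 1 [1y] zero: DF = P = 2437/2500 ≈ 0.974800
step 2 [2y] swap r/1=311/19437: DF=(1 − 311/19437·(0.974800))/(1+311/19437) = 9689/10000 ≈ 0.968900
step 3 [3y] bond c/1=3/40: DF=(470251/400000 − 3/40·(0.974800+0.968900))/(1+3/40) = 479/500 ≈ 0.958000

1 1 2437/2500
2 2 9689/10000
3 3 479/500
f(1y,3y) = ((2437/2500)/(479/500) − 1)/(2) = 21/2395 ≈ 0.8768%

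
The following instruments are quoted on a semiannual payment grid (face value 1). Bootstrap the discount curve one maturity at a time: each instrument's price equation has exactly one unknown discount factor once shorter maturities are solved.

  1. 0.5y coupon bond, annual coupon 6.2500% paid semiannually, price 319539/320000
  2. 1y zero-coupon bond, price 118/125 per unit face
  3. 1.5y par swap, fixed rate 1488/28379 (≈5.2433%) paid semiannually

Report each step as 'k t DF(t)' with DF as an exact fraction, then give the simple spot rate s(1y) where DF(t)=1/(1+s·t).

step 1 [0.5y] bond c/2=1/32: DF=(319539/320000 − 1/32·(0))/(1+1/32) = 9683/10000 ≈ 0.968300
step 2 [1y] zero: DF = P = 118/125 ≈ 0.944000
step 3 [1.5y] swap r/2=744/28379: DF=(1 − 744/28379·(0.968300+0.944000))/(1+744/28379) = 1157/1250 ≈ 0.925600

1 1/2 9683/10000
2 1 118/125
3 3/2 1157/1250
s(1y) = (1/(118/125) − 1)/(1) = 7/118 ≈ 5.9322%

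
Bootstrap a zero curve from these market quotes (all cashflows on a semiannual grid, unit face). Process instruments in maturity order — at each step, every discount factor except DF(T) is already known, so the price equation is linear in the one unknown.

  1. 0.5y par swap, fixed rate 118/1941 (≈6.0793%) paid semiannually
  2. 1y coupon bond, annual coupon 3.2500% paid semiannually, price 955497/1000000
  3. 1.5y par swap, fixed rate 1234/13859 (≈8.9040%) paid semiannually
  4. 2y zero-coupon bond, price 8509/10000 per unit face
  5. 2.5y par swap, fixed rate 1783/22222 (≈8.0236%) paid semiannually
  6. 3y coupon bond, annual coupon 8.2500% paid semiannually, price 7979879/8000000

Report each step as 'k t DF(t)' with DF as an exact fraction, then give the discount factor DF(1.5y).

step 1 [0.5y] swap r/2=59/1941: DF=(1 − 59/1941·(0))/(1+59/1941) = 1941/2000 ≈ 0.970500
step 2 [1y] bond c/2=13/800: DF=(955497/1000000 − 13/800·(0.970500))/(1+13/800) = 9247/10000 ≈ 0.924700
step 3 [1.5y] swap r/2=617/13859: DF=(1 − 617/13859·(0.970500+0.924700))/(1+617/13859) = 4383/5000 ≈ 0.876600
step 4 [2y] zero: DF = P = 8509/10000 ≈ 0.850900
step 5 [2.5y] swap r/2=1783/44444: DF=(1 − 1783/44444·(0.970500+0.924700+0.876600+0.850900))/(1+1783/44444) = 8217/10000 ≈ 0.821700
step 6 [3y] bond c/2=33/800: DF=(7979879/8000000 − 33/800·(0.970500+0.924700+0.876600+0.850900+0.821700))/(1+33/800) = 7819/10000 ≈ 0.781900

1 1/2 1941/2000
2 1 9247/10000
3 3/2 4383/5000
4 2 8509/10000
5 5/2 8217/10000
6 3 7819/10000
DF(1.5y) = 4383/5000 ≈ 0.876600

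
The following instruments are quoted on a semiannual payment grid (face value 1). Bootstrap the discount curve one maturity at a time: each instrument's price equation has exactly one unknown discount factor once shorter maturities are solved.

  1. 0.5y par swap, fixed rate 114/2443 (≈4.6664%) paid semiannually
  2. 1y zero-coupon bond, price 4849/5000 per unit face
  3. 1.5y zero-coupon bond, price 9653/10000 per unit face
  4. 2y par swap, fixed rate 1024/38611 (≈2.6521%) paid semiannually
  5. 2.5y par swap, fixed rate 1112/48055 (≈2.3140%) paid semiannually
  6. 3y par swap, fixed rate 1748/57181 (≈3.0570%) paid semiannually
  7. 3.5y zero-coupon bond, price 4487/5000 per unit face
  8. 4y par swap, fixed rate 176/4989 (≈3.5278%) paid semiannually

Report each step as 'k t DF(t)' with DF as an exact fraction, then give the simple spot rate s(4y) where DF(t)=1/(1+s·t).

1 1/2 2443/2500
2 1 4849/5000
3 3/2 9653/10000
4 2 593/625
5 5/2 2361/2500
6 3 4563/5000
7 7/2 4487/5000
8 4 217/250
s(4y) = (1/(217/250) − 1)/(4) = 33/868 ≈ 3.8018%

step 1 [0.5y] swap r/2=57/2443: DF=(1 − 57/2443·(0))/(1+57/2443) = 2443/2500 ≈ 0.977200
step 2 [1y] zero: DF = P = 4849/5000 ≈ 0.969800
step 3 [1.5y] zero: DF = P = 9653/10000 ≈ 0.965300
step 4 [2y] swap r/2=512/38611: DF=(1 − 512/38611·(0.977200+0.969800+0.965300))/(1+512/38611) = 593/625 ≈ 0.948800
step 5 [2.5y] swap r/2=556/48055: DF=(1 − 556/48055·(0.977200+0.969800+0.965300+0.948800))/(1+556/48055) = 2361/2500 ≈ 0.944400
step 6 [3y] swap r/2=874/57181: DF=(1 − 874/57181·(0.977200+0.969800+0.965300+0.948800+0.944400))/(1+874/57181) = 4563/5000 ≈ 0.912600
step 7 [3.5y] zero: DF = P = 4487/5000 ≈ 0.897400
step 8 [4y] swap r/2=88/4989: DF=(1 − 88/4989·(0.977200+0.969800+0.965300+0.948800+0.944400+0.912600+0.897400))/(1+88/4989) = 217/250 ≈ 0.868000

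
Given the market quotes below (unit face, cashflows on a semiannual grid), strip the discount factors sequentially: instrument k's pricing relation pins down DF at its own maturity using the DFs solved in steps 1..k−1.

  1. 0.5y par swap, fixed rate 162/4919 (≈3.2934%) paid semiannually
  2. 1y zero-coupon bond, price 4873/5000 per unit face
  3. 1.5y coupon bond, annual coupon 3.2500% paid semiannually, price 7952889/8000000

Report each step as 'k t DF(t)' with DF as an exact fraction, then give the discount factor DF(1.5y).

step 1 [0.5y] swap r/2=81/4919: DF=(1 − 81/4919·(0))/(1+81/4919) = 4919/5000 ≈ 0.983800
step 2 [1y] zero: DF = P = 4873/5000 ≈ 0.974600
step 3 [1.5y] bond c/2=13/800: DF=(7952889/8000000 − 13/800·(0.983800+0.974600))/(1+13/800) = 9469/10000 ≈ 0.946900

1 1/2 4919/5000
2 1 4873/5000
3 3/2 9469/10000
DF(1.5y) = 9469/10000 ≈ 0.946900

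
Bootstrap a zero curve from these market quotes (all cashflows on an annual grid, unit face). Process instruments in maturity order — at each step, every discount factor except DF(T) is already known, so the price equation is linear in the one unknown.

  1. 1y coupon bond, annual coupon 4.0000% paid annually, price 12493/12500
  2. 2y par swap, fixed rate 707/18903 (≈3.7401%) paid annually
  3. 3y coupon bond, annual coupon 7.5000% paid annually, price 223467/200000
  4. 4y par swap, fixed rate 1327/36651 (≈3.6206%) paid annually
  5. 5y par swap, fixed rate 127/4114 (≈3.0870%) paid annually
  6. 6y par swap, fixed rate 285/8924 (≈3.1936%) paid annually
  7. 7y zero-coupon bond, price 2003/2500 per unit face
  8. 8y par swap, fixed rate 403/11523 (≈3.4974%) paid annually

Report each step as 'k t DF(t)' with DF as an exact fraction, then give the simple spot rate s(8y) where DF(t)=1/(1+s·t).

step 1 [1y] bond c/1=1/25: DF=(12493/12500 − 1/25·(0))/(1+1/25) = 961/1000 ≈ 0.961000
step 2 [2y] swap r/1=707/18903: DF=(1 − 707/18903·(0.961000))/(1+707/18903) = 9293/10000 ≈ 0.929300
step 3 [3y] bond c/1=3/40: DF=(223467/200000 − 3/40·(0.961000+0.929300))/(1+3/40) = 363/400 ≈ 0.907500
step 4 [4y] swap r/1=1327/36651: DF=(1 − 1327/36651·(0.961000+0.929300+0.907500))/(1+1327/36651) = 8673/10000 ≈ 0.867300
step 5 [5y] swap r/1=127/4114: DF=(1 − 127/4114·(0.961000+0.929300+0.907500+0.867300))/(1+127/4114) = 8603/10000 ≈ 0.860300
step 6 [6y] swap r/1=285/8924: DF=(1 − 285/8924·(0.961000+0.929300+0.907500+0.867300+0.860300))/(1+285/8924) = 829/1000 ≈ 0.829000
step 7 [7y] zero: DF = P = 2003/2500 ≈ 0.801200
step 8 [8y] swap r/1=403/11523: DF=(1 − 403/11523·(0.961000+0.929300+0.907500+0.867300+0.860300+0.829000+0.801200))/(1+403/11523) = 3791/5000 ≈ 0.758200

1 1 961/1000
2 2 9293/10000
3 3 363/400
4 4 8673/10000
5 5 8603/10000
6 6 829/1000
7 7 2003/2500
8 8 3791/5000
s(8y) = (1/(3791/5000) − 1)/(8) = 1209/30328 ≈ 3.9864%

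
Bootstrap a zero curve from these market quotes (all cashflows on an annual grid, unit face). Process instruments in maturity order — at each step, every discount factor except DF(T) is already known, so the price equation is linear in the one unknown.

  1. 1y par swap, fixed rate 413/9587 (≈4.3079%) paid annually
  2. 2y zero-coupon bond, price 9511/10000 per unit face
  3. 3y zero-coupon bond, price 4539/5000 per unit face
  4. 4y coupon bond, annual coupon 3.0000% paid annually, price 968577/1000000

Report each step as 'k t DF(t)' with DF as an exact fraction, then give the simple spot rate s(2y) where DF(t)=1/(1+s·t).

step 1 [1y] swap r/1=413/9587: DF=(1 − 413/9587·(0))/(1+413/9587) = 9587/10000 ≈ 0.958700
step 2 [2y] zero: DF = P = 9511/10000 ≈ 0.951100
step 3 [3y] zero: DF = P = 4539/5000 ≈ 0.907800
step 4 [4y] bond c/1=3/100: DF=(968577/1000000 − 3/100·(0.958700+0.951100+0.907800))/(1+3/100) = 8583/10000 ≈ 0.858300

1 1 9587/10000
2 2 9511/10000
3 3 4539/5000
4 4 8583/10000
s(2y) = (1/(9511/10000) − 1)/(2) = 489/19022 ≈ 2.5707%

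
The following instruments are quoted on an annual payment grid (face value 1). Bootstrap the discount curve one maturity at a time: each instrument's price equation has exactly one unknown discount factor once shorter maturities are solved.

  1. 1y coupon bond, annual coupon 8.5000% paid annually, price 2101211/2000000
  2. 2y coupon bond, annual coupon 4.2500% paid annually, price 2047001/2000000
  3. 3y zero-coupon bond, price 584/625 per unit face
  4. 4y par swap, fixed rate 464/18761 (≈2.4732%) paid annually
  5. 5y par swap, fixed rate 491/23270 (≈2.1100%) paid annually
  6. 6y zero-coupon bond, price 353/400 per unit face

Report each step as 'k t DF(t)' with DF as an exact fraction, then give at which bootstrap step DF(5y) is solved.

step 1 [1y] bond c/1=17/200: DF=(2101211/2000000 − 17/200·(0))/(1+17/200) = 9683/10000 ≈ 0.968300
step 2 [2y] bond c/1=17/400: DF=(2047001/2000000 − 17/400·(0.968300))/(1+17/400) = 9423/10000 ≈ 0.942300
step 3 [3y] zero: DF = P = 584/625 ≈ 0.934400
step 4 [4y] swap r/1=464/18761: DF=(1 − 464/18761·(0.968300+0.942300+0.934400))/(1+464/18761) = 567/625 ≈ 0.907200
step 5 [5y] swap r/1=491/23270: DF=(1 − 491/23270·(0.968300+0.942300+0.934400+0.907200))/(1+491/23270) = 4509/5000 ≈ 0.901800
step 6 [6y] zero: DF = P = 353/400 ≈ 0.882500

1 1 9683/10000
2 2 9423/10000
3 3 584/625
4 4 567/625
5 5 4509/5000
6 6 353/400
DF(5y) is solved at step 5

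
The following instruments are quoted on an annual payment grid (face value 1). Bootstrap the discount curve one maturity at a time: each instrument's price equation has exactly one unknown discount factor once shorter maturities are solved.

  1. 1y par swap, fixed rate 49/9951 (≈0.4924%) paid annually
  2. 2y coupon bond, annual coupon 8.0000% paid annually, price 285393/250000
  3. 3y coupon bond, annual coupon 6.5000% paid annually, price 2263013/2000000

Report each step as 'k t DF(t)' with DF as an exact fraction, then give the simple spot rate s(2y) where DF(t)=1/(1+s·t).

1 1 9951/10000
2 2 9833/10000
3 3 9417/10000
s(2y) = (1/(9833/10000) − 1)/(2) = 167/19666 ≈ 0.8492%

step 1 [1y] swap r/1=49/9951: DF=(1 − 49/9951·(0))/(1+49/9951) = 9951/10000 ≈ 0.995100
step 2 [2y] bond c/1=2/25: DF=(285393/250000 − 2/25·(0.995100))/(1+2/25) = 9833/10000 ≈ 0.983300
step 3 [3y] bond c/1=13/200: DF=(2263013/2000000 − 13/200·(0.995100+0.983300))/(1+13/200) = 9417/10000 ≈ 0.941700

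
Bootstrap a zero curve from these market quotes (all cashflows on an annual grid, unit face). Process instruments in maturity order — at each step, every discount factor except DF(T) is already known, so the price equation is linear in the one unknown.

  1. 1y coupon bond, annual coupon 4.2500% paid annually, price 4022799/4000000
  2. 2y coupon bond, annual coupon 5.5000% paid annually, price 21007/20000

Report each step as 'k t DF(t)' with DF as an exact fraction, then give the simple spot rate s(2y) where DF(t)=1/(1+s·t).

step 1 [1y] bond c/1=17/400: DF=(4022799/4000000 − 17/400·(0))/(1+17/400) = 9647/10000 ≈ 0.964700
step 2 [2y] bond c/1=11/200: DF=(21007/20000 − 11/200·(0.964700))/(1+11/200) = 9453/10000 ≈ 0.945300

1 1 9647/10000
2 2 9453/10000
s(2y) = (1/(9453/10000) − 1)/(2) = 547/18906 ≈ 2.8933%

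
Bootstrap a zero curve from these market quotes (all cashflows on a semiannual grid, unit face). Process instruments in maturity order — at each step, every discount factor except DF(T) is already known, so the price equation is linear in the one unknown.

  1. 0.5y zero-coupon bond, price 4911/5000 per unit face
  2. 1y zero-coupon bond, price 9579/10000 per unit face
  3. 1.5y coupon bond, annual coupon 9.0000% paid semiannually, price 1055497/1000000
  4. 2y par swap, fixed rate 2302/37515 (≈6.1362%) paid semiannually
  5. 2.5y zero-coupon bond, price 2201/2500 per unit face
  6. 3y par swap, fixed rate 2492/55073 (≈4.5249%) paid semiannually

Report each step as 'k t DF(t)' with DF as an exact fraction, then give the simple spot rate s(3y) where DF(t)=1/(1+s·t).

1 1/2 4911/5000
2 1 9579/10000
3 3/2 1853/2000
4 2 8849/10000
5 5/2 2201/2500
6 3 4377/5000
s(3y) = (1/(4377/5000) − 1)/(3) = 623/13131 ≈ 4.7445%

step 1 [0.5y] zero: DF = P = 4911/5000 ≈ 0.982200
step 2 [1y] zero: DF = P = 9579/10000 ≈ 0.957900
step 3 [1.5y] bond c/2=9/200: DF=(1055497/1000000 − 9/200·(0.982200+0.957900))/(1+9/200) = 1853/2000 ≈ 0.926500
step 4 [2y] swap r/2=1151/37515: DF=(1 − 1151/37515·(0.982200+0.957900+0.926500))/(1+1151/37515) = 8849/10000 ≈ 0.884900
step 5 [2.5y] zero: DF = P = 2201/2500 ≈ 0.880400
step 6 [3y] swap r/2=1246/55073: DF=(1 − 1246/55073·(0.982200+0.957900+0.926500+0.884900+0.880400))/(1+1246/55073) = 4377/5000 ≈ 0.875400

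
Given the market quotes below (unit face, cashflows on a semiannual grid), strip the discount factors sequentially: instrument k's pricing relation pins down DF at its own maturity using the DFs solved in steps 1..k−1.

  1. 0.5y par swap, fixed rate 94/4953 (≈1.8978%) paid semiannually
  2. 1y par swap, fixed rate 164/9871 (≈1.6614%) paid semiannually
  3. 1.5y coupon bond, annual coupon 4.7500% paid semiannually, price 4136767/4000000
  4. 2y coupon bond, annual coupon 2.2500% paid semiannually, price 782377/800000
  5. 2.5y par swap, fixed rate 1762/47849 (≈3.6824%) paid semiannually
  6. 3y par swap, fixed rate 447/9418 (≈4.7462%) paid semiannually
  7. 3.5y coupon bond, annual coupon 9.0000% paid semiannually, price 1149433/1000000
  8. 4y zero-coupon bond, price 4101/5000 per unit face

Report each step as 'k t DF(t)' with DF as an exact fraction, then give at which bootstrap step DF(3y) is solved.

step 1 [0.5y] swap r/2=47/4953: DF=(1 − 47/4953·(0))/(1+47/4953) = 4953/5000 ≈ 0.990600
step 2 [1y] swap r/2=82/9871: DF=(1 − 82/9871·(0.990600))/(1+82/9871) = 2459/2500 ≈ 0.983600
step 3 [1.5y] bond c/2=19/800: DF=(4136767/4000000 − 19/800·(0.990600+0.983600))/(1+19/800) = 2411/2500 ≈ 0.964400
step 4 [2y] bond c/2=9/800: DF=(782377/800000 − 9/800·(0.990600+0.983600+0.964400))/(1+9/800) = 584/625 ≈ 0.934400
step 5 [2.5y] swap r/2=881/47849: DF=(1 − 881/47849·(0.990600+0.983600+0.964400+0.934400))/(1+881/47849) = 9119/10000 ≈ 0.911900
step 6 [3y] swap r/2=447/18836: DF=(1 − 447/18836·(0.990600+0.983600+0.964400+0.934400+0.911900))/(1+447/18836) = 8659/10000 ≈ 0.865900
step 7 [3.5y] bond c/2=9/200: DF=(1149433/1000000 − 9/200·(0.990600+0.983600+0.964400+0.934400+0.911900+0.865900))/(1+9/200) = 4283/5000 ≈ 0.856600
step 8 [4y] zero: DF = P = 4101/5000 ≈ 0.820200

1 1/2 4953/5000
2 1 2459/2500
3 3/2 2411/2500
4 2 584/625
5 5/2 9119/10000
6 3 8659/10000
7 7/2 4283/5000
8 4 4101/5000
DF(3y) is solved at step 6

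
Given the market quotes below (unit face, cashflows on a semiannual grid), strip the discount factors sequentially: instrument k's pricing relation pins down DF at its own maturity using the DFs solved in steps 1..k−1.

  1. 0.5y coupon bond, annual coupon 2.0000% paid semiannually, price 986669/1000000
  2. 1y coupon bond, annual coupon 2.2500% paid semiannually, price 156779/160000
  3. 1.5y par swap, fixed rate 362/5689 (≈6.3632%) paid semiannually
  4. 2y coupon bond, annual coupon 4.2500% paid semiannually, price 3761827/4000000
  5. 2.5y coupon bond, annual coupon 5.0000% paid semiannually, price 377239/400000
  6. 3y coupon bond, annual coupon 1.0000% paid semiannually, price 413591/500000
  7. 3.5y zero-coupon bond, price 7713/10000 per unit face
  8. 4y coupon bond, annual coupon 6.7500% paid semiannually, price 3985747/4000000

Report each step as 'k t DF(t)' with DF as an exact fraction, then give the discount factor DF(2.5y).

1 1/2 9769/10000
2 1 9581/10000
3 3/2 1819/2000
4 2 8617/10000
5 5/2 8297/10000
6 3 1601/2000
7 7/2 7713/10000
8 4 1529/2000
DF(2.5y) = 8297/10000 ≈ 0.829700

step 1 [0.5y] bond c/2=1/100: DF=(986669/1000000 − 1/100·(0))/(1+1/100) = 9769/10000 ≈ 0.976900
step 2 [1y] bond c/2=9/800: DF=(156779/160000 − 9/800·(0.976900))/(1+9/800) = 9581/10000 ≈ 0.958100
step 3 [1.5y] swap r/2=181/5689: DF=(1 − 181/5689·(0.976900+0.958100))/(1+181/5689) = 1819/2000 ≈ 0.909500
step 4 [2y] bond c/2=17/800: DF=(3761827/4000000 − 17/800·(0.976900+0.958100+0.909500))/(1+17/800) = 8617/10000 ≈ 0.861700
step 5 [2.5y] bond c/2=1/40: DF=(377239/400000 − 1/40·(0.976900+0.958100+0.909500+0.861700))/(1+1/40) = 8297/10000 ≈ 0.829700
step 6 [3y] bond c/2=1/200: DF=(413591/500000 − 1/200·(0.976900+0.958100+0.909500+0.861700+0.829700))/(1+1/200) = 1601/2000 ≈ 0.800500
step 7 [3.5y] zero: DF = P = 7713/10000 ≈ 0.771300
step 8 [4y] bond c/2=27/800: DF=(3985747/4000000 − 27/800·(0.976900+0.958100+0.909500+0.861700+0.829700+0.800500+0.771300))/(1+27/800) = 1529/2000 ≈ 0.764500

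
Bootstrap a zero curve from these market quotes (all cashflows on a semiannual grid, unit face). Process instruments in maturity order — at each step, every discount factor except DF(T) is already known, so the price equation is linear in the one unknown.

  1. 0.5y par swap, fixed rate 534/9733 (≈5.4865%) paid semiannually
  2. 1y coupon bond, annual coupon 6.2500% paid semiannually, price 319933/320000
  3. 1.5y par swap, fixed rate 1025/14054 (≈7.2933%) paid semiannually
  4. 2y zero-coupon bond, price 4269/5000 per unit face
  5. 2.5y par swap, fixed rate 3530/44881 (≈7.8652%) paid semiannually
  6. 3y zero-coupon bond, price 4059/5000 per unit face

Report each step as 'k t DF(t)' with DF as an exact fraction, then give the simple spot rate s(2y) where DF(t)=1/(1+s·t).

step 1 [0.5y] swap r/2=267/9733: DF=(1 − 267/9733·(0))/(1+267/9733) = 9733/10000 ≈ 0.973300
step 2 [1y] bond c/2=1/32: DF=(319933/320000 − 1/32·(0.973300))/(1+1/32) = 47/50 ≈ 0.940000
step 3 [1.5y] swap r/2=1025/28108: DF=(1 − 1025/28108·(0.973300+0.940000))/(1+1025/28108) = 359/400 ≈ 0.897500
step 4 [2y] zero: DF = P = 4269/5000 ≈ 0.853800
step 5 [2.5y] swap r/2=1765/44881: DF=(1 − 1765/44881·(0.973300+0.940000+0.897500+0.853800))/(1+1765/44881) = 1647/2000 ≈ 0.823500
step 6 [3y] zero: DF = P = 4059/5000 ≈ 0.811800

1 1/2 9733/10000
2 1 47/50
3 3/2 359/400
4 2 4269/5000
5 5/2 1647/2000
6 3 4059/5000
s(2y) = (1/(4269/5000) − 1)/(2) = 731/8538 ≈ 8.5617%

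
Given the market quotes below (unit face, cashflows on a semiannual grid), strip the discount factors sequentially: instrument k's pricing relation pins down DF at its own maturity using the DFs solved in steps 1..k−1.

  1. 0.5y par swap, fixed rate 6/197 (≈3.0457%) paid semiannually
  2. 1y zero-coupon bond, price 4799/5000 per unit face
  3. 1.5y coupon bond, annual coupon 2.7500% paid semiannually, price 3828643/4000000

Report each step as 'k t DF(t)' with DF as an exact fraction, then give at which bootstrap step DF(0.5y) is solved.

1 1/2 197/200
2 1 4799/5000
3 3/2 4589/5000
DF(0.5y) is solved at step 1

step 1 [0.5y] swap r/2=3/197: DF=(1 − 3/197·(0))/(1+3/197) = 197/200 ≈ 0.985000
step 2 [1y] zero: DF = P = 4799/5000 ≈ 0.959800
step 3 [1.5y] bond c/2=11/800: DF=(3828643/4000000 − 11/800·(0.985000+0.959800))/(1+11/800) = 4589/5000 ≈ 0.917800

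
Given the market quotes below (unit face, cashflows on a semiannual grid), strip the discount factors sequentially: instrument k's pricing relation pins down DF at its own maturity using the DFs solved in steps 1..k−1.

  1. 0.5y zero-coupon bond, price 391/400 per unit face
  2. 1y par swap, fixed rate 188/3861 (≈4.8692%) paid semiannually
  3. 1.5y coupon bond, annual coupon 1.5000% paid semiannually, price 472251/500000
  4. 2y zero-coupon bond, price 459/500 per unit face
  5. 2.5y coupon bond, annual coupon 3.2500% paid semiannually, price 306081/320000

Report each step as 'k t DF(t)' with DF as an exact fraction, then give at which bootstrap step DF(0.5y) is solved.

1 1/2 391/400
2 1 953/1000
3 3/2 9231/10000
4 2 459/500
5 5/2 8809/10000
DF(0.5y) is solved at step 1

step 1 [0.5y] zero: DF = P = 391/400 ≈ 0.977500
step 2 [1y] swap r/2=94/3861: DF=(1 − 94/3861·(0.977500))/(1+94/3861) = 953/1000 ≈ 0.953000
step 3 [1.5y] bond c/2=3/400: DF=(472251/500000 − 3/400·(0.977500+0.953000))/(1+3/400) = 9231/10000 ≈ 0.923100
step 4 [2y] zero: DF = P = 459/500 ≈ 0.918000
step 5 [2.5y] bond c/2=13/800: DF=(306081/320000 − 13/800·(0.977500+0.953000+0.923100+0.918000))/(1+13/800) = 8809/10000 ≈ 0.880900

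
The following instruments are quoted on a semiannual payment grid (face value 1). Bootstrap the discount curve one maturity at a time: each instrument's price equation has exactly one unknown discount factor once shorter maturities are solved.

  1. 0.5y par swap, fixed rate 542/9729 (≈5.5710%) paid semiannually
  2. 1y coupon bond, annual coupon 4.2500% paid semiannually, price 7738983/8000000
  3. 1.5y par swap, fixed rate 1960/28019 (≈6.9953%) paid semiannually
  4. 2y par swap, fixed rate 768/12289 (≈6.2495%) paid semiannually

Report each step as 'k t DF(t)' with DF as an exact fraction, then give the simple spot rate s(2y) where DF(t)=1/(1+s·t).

1 1/2 9729/10000
2 1 927/1000
3 3/2 451/500
4 2 553/625
s(2y) = (1/(553/625) − 1)/(2) = 36/553 ≈ 6.5099%

step 1 [0.5y] swap r/2=271/9729: DF=(1 − 271/9729·(0))/(1+271/9729) = 9729/10000 ≈ 0.972900
step 2 [1y] bond c/2=17/800: DF=(7738983/8000000 − 17/800·(0.972900))/(1+17/800) = 927/1000 ≈ 0.927000
step 3 [1.5y] swap r/2=980/28019: DF=(1 − 980/28019·(0.972900+0.927000))/(1+980/28019) = 451/500 ≈ 0.902000
step 4 [2y] swap r/2=384/12289: DF=(1 − 384/12289·(0.972900+0.927000+0.902000))/(1+384/12289) = 553/625 ≈ 0.884800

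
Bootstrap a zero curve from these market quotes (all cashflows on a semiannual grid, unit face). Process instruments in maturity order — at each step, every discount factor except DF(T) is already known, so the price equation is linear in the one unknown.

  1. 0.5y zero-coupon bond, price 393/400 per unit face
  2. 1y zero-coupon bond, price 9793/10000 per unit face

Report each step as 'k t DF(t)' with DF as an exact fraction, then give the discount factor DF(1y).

step 1 [0.5y] zero: DF = P = 393/400 ≈ 0.982500
step 2 [1y] zero: DF = P = 9793/10000 ≈ 0.979300

1 1/2 393/400
2 1 9793/10000
DF(1y) = 9793/10000 ≈ 0.979300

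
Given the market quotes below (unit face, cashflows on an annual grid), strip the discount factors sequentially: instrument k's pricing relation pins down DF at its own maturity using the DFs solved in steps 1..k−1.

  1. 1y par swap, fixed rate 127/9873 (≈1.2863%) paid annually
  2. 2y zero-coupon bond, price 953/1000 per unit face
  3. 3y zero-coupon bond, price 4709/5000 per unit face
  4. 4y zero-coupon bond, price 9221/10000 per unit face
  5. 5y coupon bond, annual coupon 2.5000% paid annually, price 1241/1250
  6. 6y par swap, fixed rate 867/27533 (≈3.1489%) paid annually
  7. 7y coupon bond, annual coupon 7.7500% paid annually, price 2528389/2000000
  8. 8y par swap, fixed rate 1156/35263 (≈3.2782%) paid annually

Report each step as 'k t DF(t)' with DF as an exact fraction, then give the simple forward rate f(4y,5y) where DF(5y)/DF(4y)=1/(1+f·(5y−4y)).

step 1 [1y] swap r/1=127/9873: DF=(1 − 127/9873·(0))/(1+127/9873) = 9873/10000 ≈ 0.987300
step 2 [2y] zero: DF = P = 953/1000 ≈ 0.953000
step 3 [3y] zero: DF = P = 4709/5000 ≈ 0.941800
step 4 [4y] zero: DF = P = 9221/10000 ≈ 0.922100
step 5 [5y] bond c/1=1/40: DF=(1241/1250 − 1/40·(0.987300+0.953000+0.941800+0.922100))/(1+1/40) = 4379/5000 ≈ 0.875800
step 6 [6y] swap r/1=867/27533: DF=(1 − 867/27533·(0.987300+0.953000+0.941800+0.922100+0.875800))/(1+867/27533) = 4133/5000 ≈ 0.826600
step 7 [7y] bond c/1=31/400: DF=(2528389/2000000 − 31/400·(0.987300+0.953000+0.941800+0.922100+0.875800+0.826600))/(1+31/400) = 1943/2500 ≈ 0.777200
step 8 [8y] swap r/1=1156/35263: DF=(1 − 1156/35263·(0.987300+0.953000+0.941800+0.922100+0.875800+0.826600+0.777200))/(1+1156/35263) = 961/1250 ≈ 0.768800

1 1 9873/10000
2 2 953/1000
3 3 4709/5000
4 4 9221/10000
5 5 4379/5000
6 6 4133/5000
7 7 1943/2500
8 8 961/1250
f(4y,5y) = ((9221/10000)/(4379/5000) − 1)/(1) = 463/8758 ≈ 5.2866%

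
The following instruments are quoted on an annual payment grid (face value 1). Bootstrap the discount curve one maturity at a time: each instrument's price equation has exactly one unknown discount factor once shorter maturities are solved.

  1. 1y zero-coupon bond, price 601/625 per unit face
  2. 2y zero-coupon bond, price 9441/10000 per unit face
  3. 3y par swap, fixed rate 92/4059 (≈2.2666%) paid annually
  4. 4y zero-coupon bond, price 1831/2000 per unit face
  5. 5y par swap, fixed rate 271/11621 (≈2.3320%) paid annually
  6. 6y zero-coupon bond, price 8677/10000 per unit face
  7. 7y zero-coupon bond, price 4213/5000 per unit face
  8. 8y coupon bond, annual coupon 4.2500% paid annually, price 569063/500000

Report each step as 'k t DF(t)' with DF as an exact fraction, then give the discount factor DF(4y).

1 1 601/625
2 2 9441/10000
3 3 2339/2500
4 4 1831/2000
5 5 2229/2500
6 6 8677/10000
7 7 4213/5000
8 8 333/400
DF(4y) = 1831/2000 ≈ 0.915500

step 1 [1y] zero: DF = P = 601/625 ≈ 0.961600
step 2 [2y] zero: DF = P = 9441/10000 ≈ 0.944100
step 3 [3y] swap r/1=92/4059: DF=(1 − 92/4059·(0.961600+0.944100))/(1+92/4059) = 2339/2500 ≈ 0.935600
step 4 [4y] zero: DF = P = 1831/2000 ≈ 0.915500
step 5 [5y] swap r/1=271/11621: DF=(1 − 271/11621·(0.961600+0.944100+0.935600+0.915500))/(1+271/11621) = 2229/2500 ≈ 0.891600
step 6 [6y] zero: DF = P = 8677/10000 ≈ 0.867700
step 7 [7y] zero: DF = P = 4213/5000 ≈ 0.842600
step 8 [8y] bond c/1=17/400: DF=(569063/500000 − 17/400·(0.961600+0.944100+0.935600+0.915500+0.891600+0.867700+0.842600))/(1+17/400) = 333/400 ≈ 0.832500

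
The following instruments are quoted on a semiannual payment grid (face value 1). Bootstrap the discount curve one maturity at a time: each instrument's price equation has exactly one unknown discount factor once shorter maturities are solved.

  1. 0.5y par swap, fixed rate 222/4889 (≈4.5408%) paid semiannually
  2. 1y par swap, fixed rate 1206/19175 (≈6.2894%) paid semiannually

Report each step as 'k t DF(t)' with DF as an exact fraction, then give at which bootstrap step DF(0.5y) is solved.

step 1 [0.5y] swap r/2=111/4889: DF=(1 − 111/4889·(0))/(1+111/4889) = 4889/5000 ≈ 0.977800
step 2 [1y] swap r/2=603/19175: DF=(1 − 603/19175·(0.977800))/(1+603/19175) = 9397/10000 ≈ 0.939700

1 1/2 4889/5000
2 1 9397/10000
DF(0.5y) is solved at step 1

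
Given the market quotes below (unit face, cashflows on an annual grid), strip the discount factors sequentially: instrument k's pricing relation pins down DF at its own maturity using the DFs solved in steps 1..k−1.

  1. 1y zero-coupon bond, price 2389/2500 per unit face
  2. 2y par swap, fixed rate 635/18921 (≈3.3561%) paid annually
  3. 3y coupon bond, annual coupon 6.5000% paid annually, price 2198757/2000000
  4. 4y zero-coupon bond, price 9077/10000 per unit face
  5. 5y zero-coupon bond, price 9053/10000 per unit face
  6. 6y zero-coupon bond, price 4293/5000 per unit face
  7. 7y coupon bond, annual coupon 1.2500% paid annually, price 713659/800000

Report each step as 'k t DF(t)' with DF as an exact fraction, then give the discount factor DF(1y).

1 1 2389/2500
2 2 1873/2000
3 3 573/625
4 4 9077/10000
5 5 9053/10000
6 6 4293/5000
7 7 4067/5000
DF(1y) = 2389/2500 ≈ 0.955600

step 1 [1y] zero: DF = P = 2389/2500 ≈ 0.955600
step 2 [2y] swap r/1=635/18921: DF=(1 − 635/18921·(0.955600))/(1+635/18921) = 1873/2000 ≈ 0.936500
step 3 [3y] bond c/1=13/200: DF=(2198757/2000000 − 13/200·(0.955600+0.936500))/(1+13/200) = 573/625 ≈ 0.916800
step 4 [4y] zero: DF = P = 9077/10000 ≈ 0.907700
step 5 [5y] zero: DF = P = 9053/10000 ≈ 0.905300
step 6 [6y] zero: DF = P = 4293/5000 ≈ 0.858600
step 7 [7y] bond c/1=1/80: DF=(713659/800000 − 1/80·(0.955600+0.936500+0.916800+0.907700+0.905300+0.858600))/(1+1/80) = 4067/5000 ≈ 0.813400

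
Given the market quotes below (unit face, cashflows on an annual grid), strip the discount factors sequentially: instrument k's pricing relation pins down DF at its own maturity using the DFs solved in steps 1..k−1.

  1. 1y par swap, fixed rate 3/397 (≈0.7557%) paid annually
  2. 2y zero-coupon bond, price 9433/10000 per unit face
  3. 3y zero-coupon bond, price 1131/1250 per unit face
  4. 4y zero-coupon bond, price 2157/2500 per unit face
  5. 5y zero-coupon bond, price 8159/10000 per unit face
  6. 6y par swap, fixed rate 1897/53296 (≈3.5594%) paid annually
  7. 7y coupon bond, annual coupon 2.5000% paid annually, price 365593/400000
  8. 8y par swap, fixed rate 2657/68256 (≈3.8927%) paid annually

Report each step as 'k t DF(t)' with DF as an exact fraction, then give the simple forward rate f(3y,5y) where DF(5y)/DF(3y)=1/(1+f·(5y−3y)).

step 1 [1y] swap r/1=3/397: DF=(1 − 3/397·(0))/(1+3/397) = 397/400 ≈ 0.992500
step 2 [2y] zero: DF = P = 9433/10000 ≈ 0.943300
step 3 [3y] zero: DF = P = 1131/1250 ≈ 0.904800
step 4 [4y] zero: DF = P = 2157/2500 ≈ 0.862800
step 5 [5y] zero: DF = P = 8159/10000 ≈ 0.815900
step 6 [6y] swap r/1=1897/53296: DF=(1 − 1897/53296·(0.992500+0.943300+0.904800+0.862800+0.815900))/(1+1897/53296) = 8103/10000 ≈ 0.810300
step 7 [7y] bond c/1=1/40: DF=(365593/400000 − 1/40·(0.992500+0.943300+0.904800+0.862800+0.815900+0.810300))/(1+1/40) = 7617/10000 ≈ 0.761700
step 8 [8y] swap r/1=2657/68256: DF=(1 − 2657/68256·(0.992500+0.943300+0.904800+0.862800+0.815900+0.810300+0.761700))/(1+2657/68256) = 7343/10000 ≈ 0.734300

1 1 397/400
2 2 9433/10000
3 3 1131/1250
4 4 2157/2500
5 5 8159/10000
6 6 8103/10000
7 7 7617/10000
8 8 7343/10000
f(3y,5y) = ((1131/1250)/(8159/10000) − 1)/(2) = 889/16318 ≈ 5.4480%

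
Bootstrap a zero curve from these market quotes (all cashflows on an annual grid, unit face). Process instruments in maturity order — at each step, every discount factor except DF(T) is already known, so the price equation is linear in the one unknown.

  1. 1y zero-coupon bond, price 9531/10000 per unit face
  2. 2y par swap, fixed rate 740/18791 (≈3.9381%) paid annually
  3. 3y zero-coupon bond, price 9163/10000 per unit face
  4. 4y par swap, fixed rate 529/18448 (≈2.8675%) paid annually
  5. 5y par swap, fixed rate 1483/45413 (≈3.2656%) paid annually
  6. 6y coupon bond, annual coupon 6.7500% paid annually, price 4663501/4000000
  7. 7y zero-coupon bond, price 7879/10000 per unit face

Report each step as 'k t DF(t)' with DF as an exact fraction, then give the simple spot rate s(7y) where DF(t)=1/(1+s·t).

step 1 [1y] zero: DF = P = 9531/10000 ≈ 0.953100
step 2 [2y] swap r/1=740/18791: DF=(1 − 740/18791·(0.953100))/(1+740/18791) = 463/500 ≈ 0.926000
step 3 [3y] zero: DF = P = 9163/10000 ≈ 0.916300
step 4 [4y] swap r/1=529/18448: DF=(1 − 529/18448·(0.953100+0.926000+0.916300))/(1+529/18448) = 4471/5000 ≈ 0.894200
step 5 [5y] swap r/1=1483/45413: DF=(1 − 1483/45413·(0.953100+0.926000+0.916300+0.894200))/(1+1483/45413) = 8517/10000 ≈ 0.851700
step 6 [6y] bond c/1=27/400: DF=(4663501/4000000 − 27/400·(0.953100+0.926000+0.916300+0.894200+0.851700))/(1+27/400) = 161/200 ≈ 0.805000
step 7 [7y] zero: DF = P = 7879/10000 ≈ 0.787900

1 1 9531/10000
2 2 463/500
3 3 9163/10000
4 4 4471/5000
5 5 8517/10000
6 6 161/200
7 7 7879/10000
s(7y) = (1/(7879/10000) − 1)/(7) = 303/7879 ≈ 3.8457%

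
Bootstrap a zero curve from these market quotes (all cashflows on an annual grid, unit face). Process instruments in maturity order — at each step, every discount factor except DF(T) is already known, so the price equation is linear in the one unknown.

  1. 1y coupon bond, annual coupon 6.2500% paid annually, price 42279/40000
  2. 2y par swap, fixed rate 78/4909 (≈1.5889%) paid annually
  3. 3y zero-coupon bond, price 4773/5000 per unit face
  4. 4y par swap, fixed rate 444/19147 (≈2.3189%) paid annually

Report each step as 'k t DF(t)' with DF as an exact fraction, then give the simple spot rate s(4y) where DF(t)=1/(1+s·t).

step 1 [1y] bond c/1=1/16: DF=(42279/40000 − 1/16·(0))/(1+1/16) = 2487/2500 ≈ 0.994800
step 2 [2y] swap r/1=78/4909: DF=(1 − 78/4909·(0.994800))/(1+78/4909) = 1211/1250 ≈ 0.968800
step 3 [3y] zero: DF = P = 4773/5000 ≈ 0.954600
step 4 [4y] swap r/1=444/19147: DF=(1 − 444/19147·(0.994800+0.968800+0.954600))/(1+444/19147) = 1139/1250 ≈ 0.911200

1 1 2487/2500
2 2 1211/1250
3 3 4773/5000
4 4 1139/1250
s(4y) = (1/(1139/1250) − 1)/(4) = 111/4556 ≈ 2.4363%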